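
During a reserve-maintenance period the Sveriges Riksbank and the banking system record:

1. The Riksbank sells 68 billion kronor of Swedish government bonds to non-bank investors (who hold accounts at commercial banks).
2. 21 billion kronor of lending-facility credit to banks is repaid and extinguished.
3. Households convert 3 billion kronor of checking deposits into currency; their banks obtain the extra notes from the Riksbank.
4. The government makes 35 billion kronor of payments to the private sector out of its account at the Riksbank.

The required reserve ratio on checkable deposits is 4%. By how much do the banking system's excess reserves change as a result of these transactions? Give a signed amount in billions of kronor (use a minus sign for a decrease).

Asset sale (to non-banks) 68 billion kronor: reserves −68B, deposits −68B.
Discount-window repayment 21 billion kronor: reserves −21B, deposits 0.
Currency withdrawal 3 billion kronor: reserves −3B, deposits −3B.
Government spending 35 billion kronor: reserves +35B, deposits +35B.
Totals: Δreserves = −57B, Δdeposits = −36B.
Δrequired reserves = 4% × −36B = −1.44B.
Δexcess reserves = Δreserves − Δrequired = −57B − (−1.44B) = -55.56 billion.

-55.56 billion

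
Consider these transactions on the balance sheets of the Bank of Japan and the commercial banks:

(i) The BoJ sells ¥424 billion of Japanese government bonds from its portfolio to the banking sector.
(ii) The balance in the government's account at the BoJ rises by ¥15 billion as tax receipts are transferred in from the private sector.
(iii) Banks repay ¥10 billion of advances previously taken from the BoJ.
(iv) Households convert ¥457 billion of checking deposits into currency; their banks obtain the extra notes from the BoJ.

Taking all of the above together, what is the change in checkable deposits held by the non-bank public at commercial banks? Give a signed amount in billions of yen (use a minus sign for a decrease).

OMO sale (to banks) ¥424 billion: the counterparty is a bank, so public deposits are unchanged → 0.
Government account inflow ¥15 billion: non-bank counterparties' bank balances fall → −¥15B.
Discount-window repayment ¥10 billion: the counterparty is a bank, so public deposits are unchanged → 0.
Currency withdrawal ¥457 billion: non-bank counterparties' bank balances fall → −¥457B.
Net: 0 − 15 + 0 − 457 = -¥472 billion.

-¥472 billion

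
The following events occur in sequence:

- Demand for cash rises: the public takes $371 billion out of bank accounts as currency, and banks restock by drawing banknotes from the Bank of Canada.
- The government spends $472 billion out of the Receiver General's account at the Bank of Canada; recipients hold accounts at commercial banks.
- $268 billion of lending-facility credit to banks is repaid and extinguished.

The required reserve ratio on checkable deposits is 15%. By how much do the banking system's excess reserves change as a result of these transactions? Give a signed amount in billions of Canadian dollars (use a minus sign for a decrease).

-$182.15 billion

Currency withdrawal $371 billion: reserves −$371B, deposits −$371B.
Government spending $472 billion: reserves +$472B, deposits +$472B.
Discount-window repayment $268 billion: reserves −$268B, deposits 0.
Totals: Δreserves = −$167B, Δdeposits = +$101B.
Δrequired reserves = 15% × +$101B = +$15.15B.
Δexcess reserves = Δreserves − Δrequired = −$167B − (+$15.15B) = -$182.15 billion.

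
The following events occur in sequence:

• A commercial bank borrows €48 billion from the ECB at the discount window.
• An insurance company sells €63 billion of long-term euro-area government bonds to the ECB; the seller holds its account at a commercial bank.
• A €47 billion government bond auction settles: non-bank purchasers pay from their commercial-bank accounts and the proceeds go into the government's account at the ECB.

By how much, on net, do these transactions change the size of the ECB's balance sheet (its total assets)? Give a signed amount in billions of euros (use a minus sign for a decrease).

+€111 billion

ECB balance sheet:
  Assets:      Securities +€63B, Loans to banks +€48B
  Liabilities: Bank reserves +€64B, Government deposits +€47B
Commercial banking system:
  Assets:      Reserves at CB +€64B
  Liabilities: Checkable deposits +€16B, Borrowings from CB +€48B
Change in total ECB assets = +€111 billion.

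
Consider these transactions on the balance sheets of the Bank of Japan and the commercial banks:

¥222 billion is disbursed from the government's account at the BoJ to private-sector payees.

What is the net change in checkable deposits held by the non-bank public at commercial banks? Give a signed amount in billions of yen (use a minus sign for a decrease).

Government spending ¥222 billion: non-bank counterparties' bank balances rise → +¥222B.

+¥222 billion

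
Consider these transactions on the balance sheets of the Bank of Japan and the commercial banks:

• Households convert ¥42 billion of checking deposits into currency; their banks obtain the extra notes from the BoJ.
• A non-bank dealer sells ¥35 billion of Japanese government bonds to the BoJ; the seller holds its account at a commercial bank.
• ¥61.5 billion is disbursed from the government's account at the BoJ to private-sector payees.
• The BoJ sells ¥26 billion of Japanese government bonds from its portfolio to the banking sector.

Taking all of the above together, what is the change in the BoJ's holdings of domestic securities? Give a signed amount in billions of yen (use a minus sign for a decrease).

Currency withdrawal ¥42 billion: the BoJ's securities portfolio is untouched → 0.
Asset purchase (from non-banks) ¥35 billion: securities added to the BoJ's portfolio → +¥35B.
Government spending ¥61.5 billion: the BoJ's securities portfolio is untouched → 0.
OMO sale (to banks) ¥26 billion: securities removed from the BoJ's portfolio → −¥26B.
Net: 0 + 35 + 0 − 26 = +¥9 billion.

+¥9 billion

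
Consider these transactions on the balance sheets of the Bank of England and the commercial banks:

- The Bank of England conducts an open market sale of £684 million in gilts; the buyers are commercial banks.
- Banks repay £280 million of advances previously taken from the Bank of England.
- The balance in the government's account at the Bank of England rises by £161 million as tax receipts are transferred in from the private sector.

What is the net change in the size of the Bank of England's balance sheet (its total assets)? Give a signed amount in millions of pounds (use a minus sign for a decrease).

Bank of England balance sheet:
  Assets:      Securities −£684M, Loans to banks −£280M
  Liabilities: Bank reserves −£1125M, Government deposits +£161M
Change in total Bank of England assets = -£964 million.

-£964 million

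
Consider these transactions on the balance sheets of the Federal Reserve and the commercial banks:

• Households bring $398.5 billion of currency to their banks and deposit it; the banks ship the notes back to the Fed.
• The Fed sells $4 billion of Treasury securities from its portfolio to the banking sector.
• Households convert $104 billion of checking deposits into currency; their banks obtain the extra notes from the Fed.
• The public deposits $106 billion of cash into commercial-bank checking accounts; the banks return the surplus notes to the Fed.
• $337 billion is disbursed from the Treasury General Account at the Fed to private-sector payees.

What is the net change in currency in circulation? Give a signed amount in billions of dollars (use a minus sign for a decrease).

Currency deposit $398.5 billion: notes return to the central bank → −$398.5B.
OMO sale (to banks) $4 billion: no currency enters or leaves circulation → 0.
Currency withdrawal $104 billion: notes leave the central bank → +$104B.
Currency deposit $106 billion: notes return to the central bank → −$106B.
Government spending $337 billion: no currency enters or leaves circulation → 0.
Net: −398.5 + 0 + 104 − 106 + 0 = -$400.5 billion.

-$400.5 billion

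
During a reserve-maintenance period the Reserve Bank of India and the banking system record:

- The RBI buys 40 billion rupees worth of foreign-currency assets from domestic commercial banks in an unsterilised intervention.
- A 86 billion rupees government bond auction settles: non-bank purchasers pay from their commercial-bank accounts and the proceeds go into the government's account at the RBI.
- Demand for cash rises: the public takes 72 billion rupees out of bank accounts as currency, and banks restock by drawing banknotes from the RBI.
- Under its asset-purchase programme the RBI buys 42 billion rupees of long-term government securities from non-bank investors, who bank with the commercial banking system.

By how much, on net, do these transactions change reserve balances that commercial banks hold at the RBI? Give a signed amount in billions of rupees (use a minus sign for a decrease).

FX purchase 40 billion rupees: the RBI pays by crediting reserve accounts → +40B.
Government account inflow 86 billion rupees: funds move from bank reserves into the government account → −86B.
Currency withdrawal 72 billion rupees: banks swap reserves for currency → −72B.
Asset purchase (from non-banks) 42 billion rupees: the RBI pays by crediting reserve accounts → +42B.
Net: 40 − 86 − 72 + 42 = -76 billion.

-76 billion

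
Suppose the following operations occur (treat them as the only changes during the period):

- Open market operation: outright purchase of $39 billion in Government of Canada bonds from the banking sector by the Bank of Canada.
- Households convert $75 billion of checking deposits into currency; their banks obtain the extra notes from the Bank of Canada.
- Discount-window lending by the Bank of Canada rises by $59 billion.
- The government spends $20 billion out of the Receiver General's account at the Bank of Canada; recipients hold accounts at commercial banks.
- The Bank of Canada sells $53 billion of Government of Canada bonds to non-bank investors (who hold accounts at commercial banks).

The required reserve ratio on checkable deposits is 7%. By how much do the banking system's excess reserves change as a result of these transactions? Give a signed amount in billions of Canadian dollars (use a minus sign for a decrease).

-$2.44 billion

OMO purchase (from banks) $39 billion: reserves +$39B, deposits 0.
Currency withdrawal $75 billion: reserves −$75B, deposits −$75B.
Discount-window loan $59 billion: reserves +$59B, deposits 0.
Government spending $20 billion: reserves +$20B, deposits +$20B.
Asset sale (to non-banks) $53 billion: reserves −$53B, deposits −$53B.
Totals: Δreserves = −$10B, Δdeposits = −$108B.
Δrequired reserves = 7% × −$108B = −$7.56B.
Δexcess reserves = Δreserves − Δrequired = −$10B − (−$7.56B) = -$2.44 billion.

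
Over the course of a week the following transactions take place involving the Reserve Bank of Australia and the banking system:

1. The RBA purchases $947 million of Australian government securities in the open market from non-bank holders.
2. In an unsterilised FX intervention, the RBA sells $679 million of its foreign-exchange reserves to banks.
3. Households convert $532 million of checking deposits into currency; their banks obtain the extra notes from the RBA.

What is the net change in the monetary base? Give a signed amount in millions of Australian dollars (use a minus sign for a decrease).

RBA balance sheet:
  Assets:      Securities +$947M, Foreign assets −$679M
  Liabilities: Bank reserves −$264M, Currency in circulation +$532M
Commercial banking system:
  Assets:      Reserves at CB −$264M, Foreign assets +$679M
  Liabilities: Checkable deposits +$415M
Monetary base = currency + reserves: +$532M + (−$264M) = +$268 million.

+$268 million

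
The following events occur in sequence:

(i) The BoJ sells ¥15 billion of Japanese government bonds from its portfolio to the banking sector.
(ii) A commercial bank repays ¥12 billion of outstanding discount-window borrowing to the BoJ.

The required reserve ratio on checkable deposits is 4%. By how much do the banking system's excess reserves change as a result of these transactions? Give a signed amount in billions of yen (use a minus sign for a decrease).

-¥27 billion

OMO sale (to banks) ¥15 billion: reserves −¥15B, deposits 0.
Discount-window repayment ¥12 billion: reserves −¥12B, deposits 0.
Totals: Δreserves = −¥27B, Δdeposits = 0.
Δrequired reserves = 4% × 0 = 0.
Δexcess reserves = Δreserves − Δrequired = −¥27B − (0) = -¥27 billion.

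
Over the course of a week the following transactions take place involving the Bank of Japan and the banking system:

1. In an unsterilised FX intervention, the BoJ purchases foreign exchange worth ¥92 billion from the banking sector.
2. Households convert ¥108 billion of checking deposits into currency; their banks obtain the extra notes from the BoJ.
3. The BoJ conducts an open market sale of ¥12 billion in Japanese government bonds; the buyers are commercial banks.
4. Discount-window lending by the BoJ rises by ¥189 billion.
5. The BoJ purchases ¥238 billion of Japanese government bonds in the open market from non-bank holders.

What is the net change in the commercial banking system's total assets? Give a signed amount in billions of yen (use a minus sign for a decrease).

BoJ balance sheet:
  Assets:      Securities +¥226B, Loans to banks +¥189B, Foreign assets +¥92B
  Liabilities: Bank reserves +¥399B, Currency in circulation +¥108B
Commercial banking system:
  Assets:      Reserves at CB +¥399B, Securities +¥12B, Foreign assets −¥92B
  Liabilities: Checkable deposits +¥130B, Borrowings from CB +¥189B
Change in total bank assets = +¥319 billion.

+¥319 billion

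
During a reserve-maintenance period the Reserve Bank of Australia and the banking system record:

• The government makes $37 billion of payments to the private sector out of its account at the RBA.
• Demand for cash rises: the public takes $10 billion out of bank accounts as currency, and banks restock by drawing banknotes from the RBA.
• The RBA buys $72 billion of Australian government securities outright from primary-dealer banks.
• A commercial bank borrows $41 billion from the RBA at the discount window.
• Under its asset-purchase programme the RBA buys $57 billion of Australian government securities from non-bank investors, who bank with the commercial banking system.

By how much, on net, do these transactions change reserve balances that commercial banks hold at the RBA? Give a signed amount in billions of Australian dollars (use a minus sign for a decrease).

+$197 billion

RBA balance sheet:
  Assets:      Securities +$129B, Loans to banks +$41B
  Liabilities: Bank reserves +$197B, Currency in circulation +$10B, Government deposits −$37B
So the change in reserve balances that commercial banks hold at the RBA is +$197 billion.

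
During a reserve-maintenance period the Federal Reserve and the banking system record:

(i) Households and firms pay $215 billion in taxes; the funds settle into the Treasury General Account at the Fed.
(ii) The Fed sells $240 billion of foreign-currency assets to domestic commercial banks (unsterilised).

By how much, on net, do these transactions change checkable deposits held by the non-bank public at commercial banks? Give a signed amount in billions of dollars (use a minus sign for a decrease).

Fed balance sheet:
  Assets:      Foreign assets −$240B
  Liabilities: Bank reserves −$455B, Government deposits +$215B
Commercial banking system:
  Assets:      Reserves at CB −$455B, Foreign assets +$240B
  Liabilities: Checkable deposits −$215B
So the change in checkable deposits held by the non-bank public at commercial banks is -$215 billion.

-$215 billion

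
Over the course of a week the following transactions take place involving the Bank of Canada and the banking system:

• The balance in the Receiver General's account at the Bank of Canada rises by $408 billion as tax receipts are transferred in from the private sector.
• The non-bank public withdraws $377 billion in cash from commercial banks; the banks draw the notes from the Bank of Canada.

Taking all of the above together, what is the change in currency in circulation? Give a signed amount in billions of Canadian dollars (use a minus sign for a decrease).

+$377 billion

Bank of Canada balance sheet:
  Assets:      no change
  Liabilities: Bank reserves −$785B, Currency in circulation +$377B, Government deposits +$408B
So the change in currency in circulation is +$377 billion.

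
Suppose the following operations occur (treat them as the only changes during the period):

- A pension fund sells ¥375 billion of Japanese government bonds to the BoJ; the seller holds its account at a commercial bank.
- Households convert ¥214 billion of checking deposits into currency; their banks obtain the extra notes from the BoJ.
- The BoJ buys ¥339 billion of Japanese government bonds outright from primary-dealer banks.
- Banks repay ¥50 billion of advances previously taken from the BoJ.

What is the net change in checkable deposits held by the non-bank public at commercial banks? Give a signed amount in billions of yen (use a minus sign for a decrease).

BoJ balance sheet:
  Assets:      Securities +¥714B, Loans to banks −¥50B
  Liabilities: Bank reserves +¥450B, Currency in circulation +¥214B
Commercial banking system:
  Assets:      Reserves at CB +¥450B, Securities −¥339B
  Liabilities: Checkable deposits +¥161B, Borrowings from CB −¥50B
So the change in checkable deposits held by the non-bank public at commercial banks is +¥161 billion.

+¥161 billion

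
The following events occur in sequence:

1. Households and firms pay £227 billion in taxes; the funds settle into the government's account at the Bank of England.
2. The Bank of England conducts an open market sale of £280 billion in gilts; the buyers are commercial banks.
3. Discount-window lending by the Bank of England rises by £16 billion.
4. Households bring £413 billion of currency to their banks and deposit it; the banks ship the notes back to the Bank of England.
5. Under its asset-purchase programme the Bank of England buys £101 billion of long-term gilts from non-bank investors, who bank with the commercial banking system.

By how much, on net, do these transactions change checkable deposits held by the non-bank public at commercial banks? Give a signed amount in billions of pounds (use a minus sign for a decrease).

Government account inflow £227 billion: non-bank counterparties' bank balances fall → −£227B.
OMO sale (to banks) £280 billion: the counterparty is a bank, so public deposits are unchanged → 0.
Discount-window loan £16 billion: the counterparty is a bank, so public deposits are unchanged → 0.
Currency deposit £413 billion: non-bank counterparties' bank balances rise → +£413B.
Asset purchase (from non-banks) £101 billion: non-bank counterparties' bank balances rise → +£101B.
Net: −227 + 0 + 0 + 413 + 101 = +£287 billion.

+£287 billion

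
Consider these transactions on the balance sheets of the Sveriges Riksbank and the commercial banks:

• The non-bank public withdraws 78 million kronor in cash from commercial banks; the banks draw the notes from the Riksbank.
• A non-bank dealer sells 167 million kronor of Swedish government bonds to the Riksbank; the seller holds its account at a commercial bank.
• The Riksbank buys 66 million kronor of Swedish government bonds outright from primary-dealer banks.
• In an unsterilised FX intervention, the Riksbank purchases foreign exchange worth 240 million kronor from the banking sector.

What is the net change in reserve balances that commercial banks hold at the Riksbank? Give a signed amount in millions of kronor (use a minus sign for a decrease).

Currency withdrawal 78 million kronor: banks swap reserves for currency → −78M.
Asset purchase (from non-banks) 167 million kronor: the Riksbank pays by crediting reserve accounts → +167M.
OMO purchase (from banks) 66 million kronor: the Riksbank pays by crediting reserve accounts → +66M.
FX purchase 240 million kronor: the Riksbank pays by crediting reserve accounts → +240M.
Net: −78 + 167 + 66 + 240 = +395 million.

+395 million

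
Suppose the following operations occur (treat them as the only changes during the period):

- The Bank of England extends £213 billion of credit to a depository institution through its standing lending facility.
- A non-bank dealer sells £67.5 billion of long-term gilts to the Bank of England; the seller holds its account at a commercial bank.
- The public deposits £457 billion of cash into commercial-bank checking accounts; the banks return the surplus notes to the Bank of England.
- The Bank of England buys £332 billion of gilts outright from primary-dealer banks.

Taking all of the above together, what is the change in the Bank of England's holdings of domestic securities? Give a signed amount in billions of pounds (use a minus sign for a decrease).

+£399.5 billion

Discount-window loan £213 billion: the Bank of England's securities portfolio is untouched → 0.
Asset purchase (from non-banks) £67.5 billion: securities added to the Bank of England's portfolio → +£67.5B.
Currency deposit £457 billion: the Bank of England's securities portfolio is untouched → 0.
OMO purchase (from banks) £332 billion: securities added to the Bank of England's portfolio → +£332B.
Net: 0 + 67.5 + 0 + 332 = +£399.5 billion.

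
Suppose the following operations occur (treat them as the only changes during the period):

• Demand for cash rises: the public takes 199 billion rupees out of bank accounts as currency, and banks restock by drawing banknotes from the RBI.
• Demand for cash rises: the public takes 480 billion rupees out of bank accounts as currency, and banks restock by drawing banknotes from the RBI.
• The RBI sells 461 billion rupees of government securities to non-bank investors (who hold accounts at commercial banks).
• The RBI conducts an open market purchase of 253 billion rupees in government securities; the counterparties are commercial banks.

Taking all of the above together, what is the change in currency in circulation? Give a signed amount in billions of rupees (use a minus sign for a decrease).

RBI balance sheet:
  Assets:      Securities −208B
  Liabilities: Bank reserves −887B, Currency in circulation +679B
Commercial banking system:
  Assets:      Reserves at CB −887B, Securities −253B
  Liabilities: Checkable deposits −1140B
So the change in currency in circulation is +679 billion.

+679 billion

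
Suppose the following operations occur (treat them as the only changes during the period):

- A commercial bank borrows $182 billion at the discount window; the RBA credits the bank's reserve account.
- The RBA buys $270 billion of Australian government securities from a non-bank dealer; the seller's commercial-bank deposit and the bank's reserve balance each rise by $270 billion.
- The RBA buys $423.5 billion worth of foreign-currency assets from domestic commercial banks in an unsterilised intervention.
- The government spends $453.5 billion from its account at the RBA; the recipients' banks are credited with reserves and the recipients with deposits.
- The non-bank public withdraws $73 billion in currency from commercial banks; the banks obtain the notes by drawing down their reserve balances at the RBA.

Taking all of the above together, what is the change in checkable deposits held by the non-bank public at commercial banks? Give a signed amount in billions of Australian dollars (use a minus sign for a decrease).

Discount-window loan $182 billion: the counterparty is a bank, so public deposits are unchanged → 0.
Asset purchase (from non-banks) $270 billion: non-bank counterparties' bank balances rise → +$270B.
FX purchase $423.5 billion: the counterparty is a bank, so public deposits are unchanged → 0.
Government spending $453.5 billion: non-bank counterparties' bank balances rise → +$453.5B.
Currency withdrawal $73 billion: non-bank counterparties' bank balances fall → −$73B.
Net: 0 + 270 + 0 + 453.5 − 73 = +$650.5 billion.

+$650.5 billion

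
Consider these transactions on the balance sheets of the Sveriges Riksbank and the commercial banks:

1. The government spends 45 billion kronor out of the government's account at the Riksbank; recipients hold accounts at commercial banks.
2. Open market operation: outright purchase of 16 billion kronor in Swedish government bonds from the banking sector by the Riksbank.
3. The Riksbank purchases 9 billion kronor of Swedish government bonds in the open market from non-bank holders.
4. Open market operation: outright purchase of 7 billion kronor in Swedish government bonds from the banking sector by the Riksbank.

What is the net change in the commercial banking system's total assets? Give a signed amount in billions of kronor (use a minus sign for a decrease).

+54 billion

Government spending 45 billion kronor: bank balance sheets expand → +45B.
OMO purchase (from banks) 16 billion kronor: just an asset swap on bank balance sheets → 0.
Asset purchase (from non-banks) 9 billion kronor: bank balance sheets expand → +9B.
OMO purchase (from banks) 7 billion kronor: just an asset swap on bank balance sheets → 0.
Net: 45 + 0 + 9 + 0 = +54 billion.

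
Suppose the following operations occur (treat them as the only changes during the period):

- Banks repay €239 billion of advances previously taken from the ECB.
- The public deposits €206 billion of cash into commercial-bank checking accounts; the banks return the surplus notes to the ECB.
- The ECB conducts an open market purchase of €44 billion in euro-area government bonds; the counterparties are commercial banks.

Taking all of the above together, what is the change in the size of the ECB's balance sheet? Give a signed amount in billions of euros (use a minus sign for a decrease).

Discount-window repayment €239 billion: an ECB asset is shed → −€239B.
Currency deposit €206 billion: only the composition of liabilities changes → 0.
OMO purchase (from banks) €44 billion: an ECB asset is acquired → +€44B.
Net: −239 + 0 + 44 = -€195 billion.

-€195 billion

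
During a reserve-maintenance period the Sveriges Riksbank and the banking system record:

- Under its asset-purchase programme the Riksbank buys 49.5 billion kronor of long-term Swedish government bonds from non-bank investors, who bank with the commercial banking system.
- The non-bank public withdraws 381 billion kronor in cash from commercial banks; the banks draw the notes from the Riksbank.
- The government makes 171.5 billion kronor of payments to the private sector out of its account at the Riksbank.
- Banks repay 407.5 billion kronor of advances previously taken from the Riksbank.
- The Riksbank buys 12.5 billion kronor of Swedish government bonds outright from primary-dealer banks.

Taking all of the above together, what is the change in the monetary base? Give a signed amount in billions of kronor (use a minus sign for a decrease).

Asset purchase (from non-banks) 49.5 billion kronor: Riksbank balance sheet expands → +49.5B.
Currency withdrawal 381 billion kronor: just a shift between currency and reserves — both are base money → 0.
Government spending 171.5 billion kronor: a non-base liability converts back to reserves → +171.5B.
Discount-window repayment 407.5 billion kronor: Riksbank balance sheet contracts → −407.5B.
OMO purchase (from banks) 12.5 billion kronor: Riksbank balance sheet expands → +12.5B.
Net: 49.5 + 0 + 171.5 − 407.5 + 12.5 = -174 billion.

-174 billion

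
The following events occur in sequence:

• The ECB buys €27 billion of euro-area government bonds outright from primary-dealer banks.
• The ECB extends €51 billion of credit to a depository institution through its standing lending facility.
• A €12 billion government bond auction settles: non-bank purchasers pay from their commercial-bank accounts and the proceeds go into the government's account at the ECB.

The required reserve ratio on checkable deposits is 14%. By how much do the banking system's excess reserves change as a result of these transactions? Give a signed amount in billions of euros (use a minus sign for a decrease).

+€67.68 billion

OMO purchase (from banks) €27 billion: reserves +€27B, deposits 0.
Discount-window loan €51 billion: reserves +€51B, deposits 0.
Government account inflow €12 billion: reserves −€12B, deposits −€12B.
Totals: Δreserves = +€66B, Δdeposits = −€12B.
Δrequired reserves = 14% × −€12B = −€1.68B.
Δexcess reserves = Δreserves − Δrequired = +€66B − (−€1.68B) = +€67.68 billion.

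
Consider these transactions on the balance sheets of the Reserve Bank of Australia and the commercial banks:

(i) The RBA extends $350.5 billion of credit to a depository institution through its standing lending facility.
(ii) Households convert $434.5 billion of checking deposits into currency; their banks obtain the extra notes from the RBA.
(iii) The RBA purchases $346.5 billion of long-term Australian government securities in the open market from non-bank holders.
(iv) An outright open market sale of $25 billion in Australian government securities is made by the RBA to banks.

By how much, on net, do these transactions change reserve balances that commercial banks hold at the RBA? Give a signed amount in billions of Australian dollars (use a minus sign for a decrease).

+$237.5 billion

Discount-window loan $350.5 billion: the loan is credited to the bank's reserve account → +$350.5B.
Currency withdrawal $434.5 billion: banks swap reserves for currency → −$434.5B.
Asset purchase (from non-banks) $346.5 billion: the RBA pays by crediting reserve accounts → +$346.5B.
OMO sale (to banks) $25 billion: the buying banks pay out of their reserve balances → −$25B.
Net: 350.5 − 434.5 + 346.5 − 25 = +$237.5 billion.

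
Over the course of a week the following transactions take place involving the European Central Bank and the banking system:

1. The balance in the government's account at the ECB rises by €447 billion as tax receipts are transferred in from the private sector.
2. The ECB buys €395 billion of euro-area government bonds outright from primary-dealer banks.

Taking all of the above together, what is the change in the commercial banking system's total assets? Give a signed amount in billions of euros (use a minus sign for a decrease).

ECB balance sheet:
  Assets:      Securities +€395B
  Liabilities: Bank reserves −€52B, Government deposits +€447B
Commercial banking system:
  Assets:      Reserves at CB −€52B, Securities −€395B
  Liabilities: Checkable deposits −€447B
Change in total bank assets = -€447 billion.

-€447 billion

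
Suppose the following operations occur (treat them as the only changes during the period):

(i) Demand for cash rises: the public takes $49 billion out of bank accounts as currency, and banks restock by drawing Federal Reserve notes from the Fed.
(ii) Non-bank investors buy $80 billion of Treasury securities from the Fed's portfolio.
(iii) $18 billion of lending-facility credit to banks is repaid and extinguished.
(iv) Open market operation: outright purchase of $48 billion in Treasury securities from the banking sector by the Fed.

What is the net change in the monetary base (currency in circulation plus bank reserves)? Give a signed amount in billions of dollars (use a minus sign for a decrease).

Currency withdrawal $49 billion: just a shift between currency and reserves — both are base money → 0.
Asset sale (to non-banks) $80 billion: Fed balance sheet contracts → −$80B.
Discount-window repayment $18 billion: Fed balance sheet contracts → −$18B.
OMO purchase (from banks) $48 billion: Fed balance sheet expands → +$48B.
Net: 0 − 80 − 18 + 48 = -$50 billion.

-$50 billion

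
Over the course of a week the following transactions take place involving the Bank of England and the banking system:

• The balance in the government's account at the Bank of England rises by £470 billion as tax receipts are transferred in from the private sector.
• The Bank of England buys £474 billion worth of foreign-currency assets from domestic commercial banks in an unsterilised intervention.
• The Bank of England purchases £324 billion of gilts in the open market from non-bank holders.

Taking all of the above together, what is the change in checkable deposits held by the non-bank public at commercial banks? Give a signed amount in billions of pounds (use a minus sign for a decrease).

-£146 billion

Government account inflow £470 billion: non-bank counterparties' bank balances fall → −£470B.
FX purchase £474 billion: the counterparty is a bank, so public deposits are unchanged → 0.
Asset purchase (from non-banks) £324 billion: non-bank counterparties' bank balances rise → +£324B.
Net: −470 + 0 + 324 = -£146 billion.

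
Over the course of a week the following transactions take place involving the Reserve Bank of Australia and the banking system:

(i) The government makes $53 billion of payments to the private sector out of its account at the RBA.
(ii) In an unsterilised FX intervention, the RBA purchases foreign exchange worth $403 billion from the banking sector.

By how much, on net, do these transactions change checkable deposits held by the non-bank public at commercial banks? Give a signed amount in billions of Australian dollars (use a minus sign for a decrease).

RBA balance sheet:
  Assets:      Foreign assets +$403B
  Liabilities: Bank reserves +$456B, Government deposits −$53B
Commercial banking system:
  Assets:      Reserves at CB +$456B, Foreign assets −$403B
  Liabilities: Checkable deposits +$53B
So the change in checkable deposits held by the non-bank public at commercial banks is +$53 billion.

+$53 billion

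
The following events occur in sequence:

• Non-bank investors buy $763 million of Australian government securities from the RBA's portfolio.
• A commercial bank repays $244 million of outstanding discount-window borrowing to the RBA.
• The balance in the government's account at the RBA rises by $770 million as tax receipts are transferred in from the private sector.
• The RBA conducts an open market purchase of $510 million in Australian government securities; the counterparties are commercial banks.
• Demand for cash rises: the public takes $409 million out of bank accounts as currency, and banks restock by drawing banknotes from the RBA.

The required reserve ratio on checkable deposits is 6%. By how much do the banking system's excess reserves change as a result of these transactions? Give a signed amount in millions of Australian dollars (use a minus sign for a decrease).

-$1559.48 million

Asset sale (to non-banks) $763 million: reserves −$763M, deposits −$763M.
Discount-window repayment $244 million: reserves −$244M, deposits 0.
Government account inflow $770 million: reserves −$770M, deposits −$770M.
OMO purchase (from banks) $510 million: reserves +$510M, deposits 0.
Currency withdrawal $409 million: reserves −$409M, deposits −$409M.
Totals: Δreserves = −$1676M, Δdeposits = −$1942M.
Δrequired reserves = 6% × −$1942M = −$116.52M.
Δexcess reserves = Δreserves − Δrequired = −$1676M − (−$116.52M) = -$1559.48 million.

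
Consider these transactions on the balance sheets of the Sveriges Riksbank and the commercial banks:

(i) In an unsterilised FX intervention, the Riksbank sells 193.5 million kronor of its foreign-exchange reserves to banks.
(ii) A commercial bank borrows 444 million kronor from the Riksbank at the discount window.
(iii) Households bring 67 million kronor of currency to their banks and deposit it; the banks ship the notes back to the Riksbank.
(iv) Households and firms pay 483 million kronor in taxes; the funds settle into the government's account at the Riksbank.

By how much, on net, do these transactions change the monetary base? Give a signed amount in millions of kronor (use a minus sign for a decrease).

-232.5 million

FX sale 193.5 million kronor: Riksbank balance sheet contracts → −193.5M.
Discount-window loan 444 million kronor: Riksbank balance sheet expands → +444M.
Currency deposit 67 million kronor: just a shift between currency and reserves — both are base money → 0.
Government account inflow 483 million kronor: reserves shift to a non-base liability → −483M.
Net: −193.5 + 444 + 0 − 483 = -232.5 million.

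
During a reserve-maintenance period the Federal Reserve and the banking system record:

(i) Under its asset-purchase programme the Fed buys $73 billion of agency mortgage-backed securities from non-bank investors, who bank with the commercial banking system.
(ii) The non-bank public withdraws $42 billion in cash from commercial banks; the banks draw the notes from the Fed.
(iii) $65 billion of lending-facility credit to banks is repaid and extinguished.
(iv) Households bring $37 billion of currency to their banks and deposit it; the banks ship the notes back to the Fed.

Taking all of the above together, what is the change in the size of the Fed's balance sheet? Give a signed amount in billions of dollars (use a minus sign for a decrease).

+$8 billion

Fed balance sheet:
  Assets:      Securities +$73B, Loans to banks −$65B
  Liabilities: Bank reserves +$3B, Currency in circulation +$5B
Commercial banking system:
  Assets:      Reserves at CB +$3B
  Liabilities: Checkable deposits +$68B, Borrowings from CB −$65B
Change in total Fed assets = +$8 billion.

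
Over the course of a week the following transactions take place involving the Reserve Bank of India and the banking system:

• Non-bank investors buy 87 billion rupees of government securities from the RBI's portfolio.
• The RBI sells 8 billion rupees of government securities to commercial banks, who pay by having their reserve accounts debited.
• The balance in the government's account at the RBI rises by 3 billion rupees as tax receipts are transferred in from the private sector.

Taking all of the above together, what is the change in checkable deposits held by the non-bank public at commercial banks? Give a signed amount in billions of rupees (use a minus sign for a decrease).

-90 billion

Asset sale (to non-banks) 87 billion rupees: non-bank counterparties' bank balances fall → −87B.
OMO sale (to banks) 8 billion rupees: the counterparty is a bank, so public deposits are unchanged → 0.
Government account inflow 3 billion rupees: non-bank counterparties' bank balances fall → −3B.
Net: −87 + 0 − 3 = -90 billion.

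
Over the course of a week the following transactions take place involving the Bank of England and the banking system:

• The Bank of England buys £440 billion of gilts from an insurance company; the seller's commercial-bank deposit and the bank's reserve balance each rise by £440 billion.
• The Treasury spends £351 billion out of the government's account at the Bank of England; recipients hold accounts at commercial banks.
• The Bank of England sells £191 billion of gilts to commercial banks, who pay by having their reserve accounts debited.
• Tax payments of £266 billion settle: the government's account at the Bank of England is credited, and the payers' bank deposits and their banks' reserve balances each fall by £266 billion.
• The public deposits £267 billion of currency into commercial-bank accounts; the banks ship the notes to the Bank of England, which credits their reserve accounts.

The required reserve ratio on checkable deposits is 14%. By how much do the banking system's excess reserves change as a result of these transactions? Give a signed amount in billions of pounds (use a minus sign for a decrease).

Asset purchase (from non-banks) £440 billion: reserves +£440B, deposits +£440B.
Government spending £351 billion: reserves +£351B, deposits +£351B.
OMO sale (to banks) £191 billion: reserves −£191B, deposits 0.
Government account inflow £266 billion: reserves −£266B, deposits −£266B.
Currency deposit £267 billion: reserves +£267B, deposits +£267B.
Totals: Δreserves = +£601B, Δdeposits = +£792B.
Δrequired reserves = 14% × +£792B = +£110.88B.
Δexcess reserves = Δreserves − Δrequired = +£601B − (+£110.88B) = +£490.12 billion.

+£490.12 billion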